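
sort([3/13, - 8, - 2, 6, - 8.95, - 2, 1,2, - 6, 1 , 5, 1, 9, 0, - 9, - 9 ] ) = [ - 9, - 9, - 8.95, - 8, - 6, - 2, - 2, 0, 3/13, 1,1, 1, 2,5,6, 9]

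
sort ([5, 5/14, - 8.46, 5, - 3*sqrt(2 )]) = [-8.46, - 3*sqrt (2), 5/14, 5, 5 ]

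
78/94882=39/47441 =0.00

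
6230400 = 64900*96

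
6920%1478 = 1008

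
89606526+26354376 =115960902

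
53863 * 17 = 915671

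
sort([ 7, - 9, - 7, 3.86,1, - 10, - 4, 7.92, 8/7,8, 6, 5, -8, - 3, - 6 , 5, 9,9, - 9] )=[ - 10, - 9,  -  9, - 8, - 7 , - 6, - 4,- 3, 1, 8/7,3.86, 5, 5,  6,  7, 7.92,8, 9, 9 ]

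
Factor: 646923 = 3^1 * 223^1  *967^1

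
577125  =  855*675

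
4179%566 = 217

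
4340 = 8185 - 3845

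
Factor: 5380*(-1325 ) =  - 7128500 = -2^2*5^3 * 53^1*269^1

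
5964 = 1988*3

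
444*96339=42774516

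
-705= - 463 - 242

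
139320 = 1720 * 81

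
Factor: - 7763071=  - 269^1*28859^1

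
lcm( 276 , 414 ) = 828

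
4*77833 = 311332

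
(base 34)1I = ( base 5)202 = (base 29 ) 1N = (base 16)34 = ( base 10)52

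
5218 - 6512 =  - 1294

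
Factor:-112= -2^4*7^1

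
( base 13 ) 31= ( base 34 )16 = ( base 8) 50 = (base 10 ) 40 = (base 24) 1g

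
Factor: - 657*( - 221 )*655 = 95104035 = 3^2  *  5^1*13^1*17^1*73^1*131^1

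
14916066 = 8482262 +6433804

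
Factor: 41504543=281^1*147703^1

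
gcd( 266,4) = 2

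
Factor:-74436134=-2^1*37218067^1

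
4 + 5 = 9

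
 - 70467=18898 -89365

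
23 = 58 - 35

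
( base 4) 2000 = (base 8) 200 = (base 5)1003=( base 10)128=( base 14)92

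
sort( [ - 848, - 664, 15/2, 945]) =[ -848 ,  -  664, 15/2,  945]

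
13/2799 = 13/2799=0.00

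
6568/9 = 729 + 7/9=729.78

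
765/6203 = 765/6203 = 0.12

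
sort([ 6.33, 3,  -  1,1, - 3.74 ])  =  [ - 3.74, - 1,1,  3,  6.33 ]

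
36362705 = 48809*745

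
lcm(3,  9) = 9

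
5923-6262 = - 339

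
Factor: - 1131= -3^1*13^1*29^1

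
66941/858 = 66941/858 = 78.02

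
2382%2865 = 2382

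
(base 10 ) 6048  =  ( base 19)GE6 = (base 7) 23430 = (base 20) f28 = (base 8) 13640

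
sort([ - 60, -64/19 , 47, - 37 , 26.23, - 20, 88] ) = [ - 60, - 37,  -  20, - 64/19, 26.23, 47,88]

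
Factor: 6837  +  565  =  7402  =  2^1*3701^1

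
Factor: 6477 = 3^1*17^1*127^1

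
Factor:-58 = -2^1*29^1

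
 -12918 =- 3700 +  - 9218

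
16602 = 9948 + 6654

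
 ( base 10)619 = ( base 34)i7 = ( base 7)1543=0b1001101011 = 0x26B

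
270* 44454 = 12002580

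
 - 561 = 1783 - 2344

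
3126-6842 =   -  3716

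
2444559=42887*57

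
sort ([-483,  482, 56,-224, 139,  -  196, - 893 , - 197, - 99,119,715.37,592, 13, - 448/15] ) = [ - 893, - 483, - 224, - 197, - 196 , - 99 , - 448/15, 13,56 , 119 , 139 , 482, 592,715.37 ]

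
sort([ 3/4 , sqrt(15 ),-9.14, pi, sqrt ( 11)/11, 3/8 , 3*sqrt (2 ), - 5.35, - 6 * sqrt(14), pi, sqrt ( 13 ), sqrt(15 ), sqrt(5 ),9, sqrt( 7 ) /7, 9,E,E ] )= [ - 6*sqrt(14), - 9.14, - 5.35, sqrt(11 )/11, 3/8, sqrt(7 )/7, 3/4 , sqrt( 5), E, E,pi, pi, sqrt(13 ), sqrt(15), sqrt(15), 3 *sqrt(2),9,9 ]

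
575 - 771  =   - 196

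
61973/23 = 2694 + 11/23  =  2694.48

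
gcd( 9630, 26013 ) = 3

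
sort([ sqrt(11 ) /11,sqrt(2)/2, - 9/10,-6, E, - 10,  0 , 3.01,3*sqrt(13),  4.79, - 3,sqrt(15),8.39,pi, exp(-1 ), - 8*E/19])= [ - 10, - 6,  -  3 , - 8  *  E/19, - 9/10,0 , sqrt(11)/11, exp( - 1),sqrt(2)/2,E,3.01, pi,sqrt(15 ),4.79, 8.39,  3*sqrt(13)] 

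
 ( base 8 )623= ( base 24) gj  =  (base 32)cj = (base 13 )250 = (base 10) 403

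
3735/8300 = 9/20 = 0.45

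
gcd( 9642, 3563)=1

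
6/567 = 2/189 =0.01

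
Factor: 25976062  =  2^1*7^1 * 23^1 * 80671^1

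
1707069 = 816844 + 890225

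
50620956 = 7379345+43241611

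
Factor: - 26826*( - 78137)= 2096103162 = 2^1 * 3^1*17^1*263^1* 78137^1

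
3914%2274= 1640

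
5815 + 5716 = 11531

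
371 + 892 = 1263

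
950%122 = 96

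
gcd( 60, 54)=6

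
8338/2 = 4169 = 4169.00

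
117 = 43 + 74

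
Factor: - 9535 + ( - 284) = - 9819 = -3^2*1091^1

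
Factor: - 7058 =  - 2^1*3529^1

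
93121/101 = 93121/101   =  921.99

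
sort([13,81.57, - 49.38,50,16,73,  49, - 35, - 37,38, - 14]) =[-49.38, - 37, - 35, - 14,13,16, 38, 49, 50,73,81.57 ] 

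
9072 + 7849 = 16921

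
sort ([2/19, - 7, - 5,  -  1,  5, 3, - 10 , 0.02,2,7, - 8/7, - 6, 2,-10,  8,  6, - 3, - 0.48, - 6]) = [ - 10, - 10, - 7, - 6,  -  6, - 5, - 3, - 8/7 , - 1, - 0.48, 0.02 , 2/19,  2, 2,3, 5 , 6, 7, 8 ]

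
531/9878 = 531/9878 = 0.05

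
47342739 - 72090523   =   - 24747784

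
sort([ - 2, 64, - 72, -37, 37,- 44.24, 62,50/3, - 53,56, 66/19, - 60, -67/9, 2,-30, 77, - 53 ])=[ - 72,  -  60,-53, - 53, - 44.24, - 37,-30,  -  67/9, - 2,2, 66/19,  50/3, 37, 56,62, 64 , 77 ]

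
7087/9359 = 7087/9359= 0.76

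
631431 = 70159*9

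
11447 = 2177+9270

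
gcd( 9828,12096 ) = 756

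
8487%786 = 627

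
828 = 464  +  364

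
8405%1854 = 989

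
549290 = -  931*( - 590)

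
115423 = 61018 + 54405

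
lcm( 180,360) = 360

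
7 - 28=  - 21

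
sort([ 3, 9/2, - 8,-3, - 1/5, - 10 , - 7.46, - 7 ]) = [ - 10, - 8, - 7.46, - 7, - 3, - 1/5 , 3,9/2 ]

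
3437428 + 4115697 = 7553125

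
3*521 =1563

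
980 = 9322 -8342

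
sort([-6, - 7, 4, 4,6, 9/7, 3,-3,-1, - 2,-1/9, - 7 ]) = [ - 7, - 7, - 6, - 3, - 2,- 1,-1/9,9/7,3,4,4,6]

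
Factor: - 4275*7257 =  - 31023675 = - 3^3 * 5^2*19^1*41^1*59^1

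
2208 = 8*276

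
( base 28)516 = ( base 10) 3954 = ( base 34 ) 3ea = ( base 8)7562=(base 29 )4ka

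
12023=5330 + 6693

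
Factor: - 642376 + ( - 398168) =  - 2^5 * 3^2*3613^1 = - 1040544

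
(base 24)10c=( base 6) 2420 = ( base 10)588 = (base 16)24C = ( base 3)210210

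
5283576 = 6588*802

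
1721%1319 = 402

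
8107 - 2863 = 5244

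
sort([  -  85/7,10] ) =[ - 85/7, 10 ]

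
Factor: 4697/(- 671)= - 7^1  =  - 7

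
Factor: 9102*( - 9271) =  - 2^1*3^1*37^1*41^1*73^1*127^1 = - 84384642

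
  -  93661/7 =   -  93661/7 = - 13380.14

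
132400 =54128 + 78272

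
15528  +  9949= 25477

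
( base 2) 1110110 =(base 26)4e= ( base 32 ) 3m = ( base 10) 118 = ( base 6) 314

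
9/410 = 9/410 = 0.02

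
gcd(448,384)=64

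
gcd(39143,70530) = 1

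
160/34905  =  32/6981 = 0.00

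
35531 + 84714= 120245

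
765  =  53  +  712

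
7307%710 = 207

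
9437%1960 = 1597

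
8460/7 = 1208 + 4/7 = 1208.57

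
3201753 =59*54267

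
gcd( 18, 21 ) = 3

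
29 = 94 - 65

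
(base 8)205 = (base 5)1013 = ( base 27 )4P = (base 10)133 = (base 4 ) 2011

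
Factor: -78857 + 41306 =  - 3^1*12517^1 =- 37551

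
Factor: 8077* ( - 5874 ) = -2^1 * 3^1 * 11^1*41^1 *89^1*197^1 = -47444298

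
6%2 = 0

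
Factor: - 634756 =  - 2^2 * 31^1*5119^1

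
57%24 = 9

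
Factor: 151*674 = 101774=   2^1*151^1*337^1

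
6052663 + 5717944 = 11770607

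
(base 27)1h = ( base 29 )1F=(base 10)44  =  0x2C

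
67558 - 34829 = 32729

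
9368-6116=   3252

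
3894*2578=10038732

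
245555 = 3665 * 67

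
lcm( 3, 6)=6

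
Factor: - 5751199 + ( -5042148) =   -  10793347^1  =  - 10793347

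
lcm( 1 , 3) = 3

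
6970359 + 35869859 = 42840218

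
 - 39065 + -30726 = -69791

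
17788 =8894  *2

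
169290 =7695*22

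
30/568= 15/284 = 0.05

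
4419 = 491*9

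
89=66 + 23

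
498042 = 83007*6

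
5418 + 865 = 6283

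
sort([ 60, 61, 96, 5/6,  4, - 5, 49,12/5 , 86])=[ - 5,5/6,12/5,4,49 , 60, 61 , 86,96]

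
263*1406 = 369778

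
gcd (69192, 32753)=1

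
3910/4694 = 1955/2347 = 0.83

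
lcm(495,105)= 3465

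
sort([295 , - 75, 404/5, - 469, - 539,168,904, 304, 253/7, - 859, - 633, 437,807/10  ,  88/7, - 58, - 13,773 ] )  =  [ - 859, - 633, - 539, - 469, - 75, - 58, - 13, 88/7, 253/7,807/10,404/5,168,295,304, 437,773, 904]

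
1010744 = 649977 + 360767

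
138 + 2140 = 2278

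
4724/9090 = 2362/4545   =  0.52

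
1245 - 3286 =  - 2041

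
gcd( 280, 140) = 140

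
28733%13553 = 1627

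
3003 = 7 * 429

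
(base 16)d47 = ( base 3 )11122220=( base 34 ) 2vx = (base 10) 3399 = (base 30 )3N9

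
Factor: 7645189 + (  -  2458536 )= 89^1*101^1*577^1  =  5186653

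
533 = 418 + 115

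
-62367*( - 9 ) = 561303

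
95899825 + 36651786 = 132551611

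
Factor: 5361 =3^1*1787^1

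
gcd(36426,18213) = 18213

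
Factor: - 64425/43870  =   - 12885/8774 = - 2^( - 1 )*3^1*5^1*41^( - 1 ) * 107^( - 1 )*859^1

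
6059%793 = 508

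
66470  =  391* 170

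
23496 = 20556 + 2940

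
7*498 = 3486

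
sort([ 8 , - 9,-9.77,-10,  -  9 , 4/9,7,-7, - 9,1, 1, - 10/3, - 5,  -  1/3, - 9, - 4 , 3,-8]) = [-10, - 9.77, - 9,-9, - 9, - 9,  -  8,-7,-5, - 4, - 10/3,  -  1/3,  4/9, 1,1,3 , 7,8 ] 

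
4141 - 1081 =3060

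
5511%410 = 181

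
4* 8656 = 34624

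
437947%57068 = 38471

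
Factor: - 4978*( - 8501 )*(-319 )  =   - 2^1 * 11^1*19^1*29^1 * 131^1*8501^1 = - 13499434982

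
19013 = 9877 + 9136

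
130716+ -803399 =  -672683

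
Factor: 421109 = 13^1 * 29^1*1117^1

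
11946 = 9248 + 2698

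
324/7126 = 162/3563  =  0.05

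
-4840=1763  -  6603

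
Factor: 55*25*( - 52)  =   - 71500 = - 2^2*5^3*11^1*13^1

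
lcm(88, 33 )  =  264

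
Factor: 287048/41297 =424/61 = 2^3  *  53^1*61^( -1) 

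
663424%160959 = 19588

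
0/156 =0 = 0.00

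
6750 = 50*135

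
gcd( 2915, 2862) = 53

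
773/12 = 64 + 5/12 = 64.42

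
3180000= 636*5000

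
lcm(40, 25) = 200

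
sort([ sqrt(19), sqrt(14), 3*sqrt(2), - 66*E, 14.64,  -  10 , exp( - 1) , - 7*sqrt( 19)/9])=[ - 66*E, - 10, - 7*sqrt( 19)/9, exp( - 1 ), sqrt(14 ),3 * sqrt( 2 ), sqrt ( 19), 14.64] 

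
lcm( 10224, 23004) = 92016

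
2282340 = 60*38039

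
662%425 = 237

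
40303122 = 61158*659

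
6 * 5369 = 32214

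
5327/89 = 5327/89 = 59.85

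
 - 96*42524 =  - 4082304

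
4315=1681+2634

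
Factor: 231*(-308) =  -71148 = - 2^2 * 3^1*7^2 *11^2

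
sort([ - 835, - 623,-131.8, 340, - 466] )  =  [ - 835, - 623, - 466, - 131.8, 340] 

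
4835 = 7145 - 2310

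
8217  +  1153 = 9370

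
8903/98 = 90+ 83/98=90.85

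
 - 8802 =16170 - 24972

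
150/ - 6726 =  - 1+1096/1121 = - 0.02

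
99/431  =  99/431= 0.23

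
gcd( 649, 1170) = 1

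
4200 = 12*350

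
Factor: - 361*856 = -309016  =  -2^3*19^2*107^1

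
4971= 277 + 4694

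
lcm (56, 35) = 280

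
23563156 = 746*31586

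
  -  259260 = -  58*4470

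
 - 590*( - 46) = 27140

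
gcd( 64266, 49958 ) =2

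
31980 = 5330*6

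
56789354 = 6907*8222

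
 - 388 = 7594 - 7982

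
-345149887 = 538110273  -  883260160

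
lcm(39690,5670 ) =39690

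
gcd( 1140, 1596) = 228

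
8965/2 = 8965/2 = 4482.50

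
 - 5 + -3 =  - 8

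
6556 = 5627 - - 929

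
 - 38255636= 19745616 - 58001252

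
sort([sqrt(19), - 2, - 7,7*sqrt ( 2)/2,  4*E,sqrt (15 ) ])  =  [-7,-2,sqrt( 15 ), sqrt(19),  7 * sqrt(2 )/2, 4  *E] 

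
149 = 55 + 94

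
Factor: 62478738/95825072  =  2^(  -  3)*3^2 * 347^1*1429^1*855581^( - 1)  =  4462767/6844648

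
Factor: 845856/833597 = 2^5*3^3*11^1*  89^1*833597^( - 1)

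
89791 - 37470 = 52321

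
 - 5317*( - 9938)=52840346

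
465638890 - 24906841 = 440732049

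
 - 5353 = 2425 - 7778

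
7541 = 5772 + 1769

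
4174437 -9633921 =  - 5459484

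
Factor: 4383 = 3^2 * 487^1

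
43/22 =1 + 21/22  =  1.95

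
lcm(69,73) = 5037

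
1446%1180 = 266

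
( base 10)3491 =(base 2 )110110100011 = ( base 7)13115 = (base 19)9CE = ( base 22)74F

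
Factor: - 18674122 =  - 2^1*37^1*409^1*617^1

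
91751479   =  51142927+40608552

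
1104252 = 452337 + 651915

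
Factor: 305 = 5^1*61^1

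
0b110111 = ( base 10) 55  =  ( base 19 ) 2H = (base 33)1M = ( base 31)1O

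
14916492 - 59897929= -44981437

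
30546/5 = 30546/5 = 6109.20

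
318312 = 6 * 53052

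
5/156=5/156 = 0.03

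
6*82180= 493080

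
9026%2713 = 887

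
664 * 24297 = 16133208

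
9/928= 9/928 = 0.01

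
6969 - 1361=5608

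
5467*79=431893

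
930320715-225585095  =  704735620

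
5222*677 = 3535294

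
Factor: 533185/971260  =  106637/194252  =  2^(  -  2 )*48563^( - 1 )*106637^1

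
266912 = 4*66728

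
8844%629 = 38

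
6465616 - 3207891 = 3257725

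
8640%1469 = 1295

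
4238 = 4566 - 328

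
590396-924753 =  - 334357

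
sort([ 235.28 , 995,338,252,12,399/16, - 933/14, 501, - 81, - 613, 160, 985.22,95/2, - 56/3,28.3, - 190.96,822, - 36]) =[ - 613, - 190.96,- 81,-933/14, - 36 , - 56/3, 12,399/16, 28.3,  95/2,  160,235.28 , 252, 338, 501,822,  985.22,995]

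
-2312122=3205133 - 5517255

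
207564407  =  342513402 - 134948995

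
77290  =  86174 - 8884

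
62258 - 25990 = 36268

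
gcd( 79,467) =1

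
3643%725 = 18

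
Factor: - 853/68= - 2^ (-2)*17^( - 1)*853^1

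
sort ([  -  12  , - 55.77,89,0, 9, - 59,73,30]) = [ - 59, - 55.77, -12, 0,9 , 30,73,89 ] 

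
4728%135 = 3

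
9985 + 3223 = 13208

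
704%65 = 54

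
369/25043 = 369/25043 = 0.01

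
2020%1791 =229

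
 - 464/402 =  - 232/201 = - 1.15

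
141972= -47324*( - 3) 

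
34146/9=3794 = 3794.00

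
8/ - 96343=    - 1 + 96335/96343= -0.00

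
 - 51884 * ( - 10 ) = 518840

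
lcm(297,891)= 891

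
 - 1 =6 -7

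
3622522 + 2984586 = 6607108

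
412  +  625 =1037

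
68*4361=296548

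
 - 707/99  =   - 8  +  85/99 = - 7.14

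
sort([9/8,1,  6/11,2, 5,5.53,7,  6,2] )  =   [ 6/11,1,9/8,2,  2, 5 , 5.53,6,7 ]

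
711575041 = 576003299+135571742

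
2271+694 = 2965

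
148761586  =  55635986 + 93125600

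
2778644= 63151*44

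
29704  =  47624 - 17920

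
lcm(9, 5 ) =45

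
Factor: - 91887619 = -67^1*457^1*3001^1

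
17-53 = - 36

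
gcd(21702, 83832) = 6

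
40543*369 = 14960367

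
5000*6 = 30000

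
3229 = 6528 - 3299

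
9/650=9/650  =  0.01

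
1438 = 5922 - 4484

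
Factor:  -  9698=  - 2^1 * 13^1*373^1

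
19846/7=2835 + 1/7 = 2835.14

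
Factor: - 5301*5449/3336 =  - 9628383/1112 = - 2^( - 3) * 3^1*19^1*31^1*139^ (-1)*5449^1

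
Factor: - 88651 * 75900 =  - 6728610900 = -2^2*3^1 * 5^2*11^1*23^1*88651^1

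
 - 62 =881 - 943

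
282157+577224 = 859381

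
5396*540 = 2913840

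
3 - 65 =-62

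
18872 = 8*2359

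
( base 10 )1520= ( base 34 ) 1ao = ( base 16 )5f0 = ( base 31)1I1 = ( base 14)7a8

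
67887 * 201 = 13645287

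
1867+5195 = 7062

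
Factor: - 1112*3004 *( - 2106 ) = 7034983488 = 2^6*3^4*13^1*139^1*751^1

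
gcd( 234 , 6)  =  6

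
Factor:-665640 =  - 2^3 *3^2*5^1*43^2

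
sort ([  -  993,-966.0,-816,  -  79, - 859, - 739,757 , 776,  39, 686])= [ - 993, - 966.0,-859, - 816, - 739,-79,39, 686,757, 776]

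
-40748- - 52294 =11546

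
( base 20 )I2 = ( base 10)362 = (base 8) 552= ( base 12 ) 262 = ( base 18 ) 122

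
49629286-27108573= 22520713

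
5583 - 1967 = 3616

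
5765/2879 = 2 + 7/2879 = 2.00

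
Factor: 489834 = 2^1*3^3*47^1*193^1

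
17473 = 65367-47894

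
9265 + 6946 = 16211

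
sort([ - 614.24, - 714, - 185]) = [ - 714, - 614.24, - 185]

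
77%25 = 2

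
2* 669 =1338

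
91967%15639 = 13772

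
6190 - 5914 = 276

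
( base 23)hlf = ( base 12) 55AB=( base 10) 9491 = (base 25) F4G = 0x2513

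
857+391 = 1248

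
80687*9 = 726183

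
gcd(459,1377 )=459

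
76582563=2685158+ 73897405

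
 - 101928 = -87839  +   - 14089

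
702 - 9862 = - 9160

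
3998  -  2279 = 1719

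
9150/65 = 140 + 10/13 = 140.77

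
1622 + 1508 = 3130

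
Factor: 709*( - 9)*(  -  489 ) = 3^3*163^1*709^1 = 3120309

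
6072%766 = 710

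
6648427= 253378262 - 246729835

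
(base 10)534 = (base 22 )126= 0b1000010110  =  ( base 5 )4114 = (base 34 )fo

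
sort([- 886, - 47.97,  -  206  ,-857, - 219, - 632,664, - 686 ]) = [ - 886, - 857,- 686,-632, - 219 , - 206, - 47.97, 664 ]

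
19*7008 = 133152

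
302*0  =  0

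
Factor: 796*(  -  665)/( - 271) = 2^2*5^1*7^1*19^1*199^1*271^( - 1) =529340/271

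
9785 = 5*1957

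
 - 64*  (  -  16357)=1046848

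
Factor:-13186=-2^1*19^1 * 347^1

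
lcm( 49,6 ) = 294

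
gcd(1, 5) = 1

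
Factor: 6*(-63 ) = -2^1 * 3^3 * 7^1 = - 378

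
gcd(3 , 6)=3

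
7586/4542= 1 +1522/2271   =  1.67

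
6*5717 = 34302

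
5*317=1585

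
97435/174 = 97435/174 = 559.97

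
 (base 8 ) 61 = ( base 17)2f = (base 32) 1H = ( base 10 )49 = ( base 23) 23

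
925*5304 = 4906200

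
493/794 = 493/794 = 0.62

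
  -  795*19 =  - 15105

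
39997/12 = 39997/12 = 3333.08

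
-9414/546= -1569/91  =  - 17.24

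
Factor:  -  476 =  - 2^2  *  7^1 * 17^1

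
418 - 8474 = - 8056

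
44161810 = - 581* ( - 76010)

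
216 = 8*27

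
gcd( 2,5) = 1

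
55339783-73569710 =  - 18229927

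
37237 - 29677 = 7560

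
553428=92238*6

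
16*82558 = 1320928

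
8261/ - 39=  - 8261/39 = - 211.82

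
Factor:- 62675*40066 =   -  2511136550 = -2^1*5^2*13^1 * 23^2*67^1*109^1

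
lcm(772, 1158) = 2316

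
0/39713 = 0= 0.00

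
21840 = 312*70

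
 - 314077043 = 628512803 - 942589846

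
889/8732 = 889/8732  =  0.10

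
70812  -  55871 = 14941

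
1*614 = 614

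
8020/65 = 1604/13 = 123.38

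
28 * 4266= 119448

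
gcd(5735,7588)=1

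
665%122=55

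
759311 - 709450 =49861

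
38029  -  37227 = 802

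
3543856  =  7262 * 488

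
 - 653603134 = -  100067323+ - 553535811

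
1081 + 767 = 1848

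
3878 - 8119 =-4241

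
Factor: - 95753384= -2^3*17^1 * 704069^1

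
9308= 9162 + 146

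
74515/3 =24838 +1/3 =24838.33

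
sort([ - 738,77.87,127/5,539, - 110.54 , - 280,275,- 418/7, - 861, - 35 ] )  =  [ - 861, - 738, - 280, - 110.54, - 418/7, - 35,127/5, 77.87 , 275,539]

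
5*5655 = 28275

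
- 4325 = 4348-8673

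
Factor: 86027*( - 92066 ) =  - 7920161782 = - 2^1 *13^1 * 3541^1 * 86027^1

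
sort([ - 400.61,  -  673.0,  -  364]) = [ - 673.0, - 400.61 , - 364 ]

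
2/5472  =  1/2736 = 0.00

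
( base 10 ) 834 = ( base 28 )11M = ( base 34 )OI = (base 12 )596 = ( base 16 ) 342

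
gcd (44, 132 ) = 44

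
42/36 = 7/6 = 1.17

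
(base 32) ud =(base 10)973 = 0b1111001101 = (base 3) 1100001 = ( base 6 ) 4301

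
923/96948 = 923/96948 = 0.01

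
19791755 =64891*305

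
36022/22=1637 +4/11 = 1637.36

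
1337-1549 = -212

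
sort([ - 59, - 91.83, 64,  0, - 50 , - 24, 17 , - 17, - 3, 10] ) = [ - 91.83 ,  -  59, - 50 , - 24, - 17, - 3, 0, 10,17,64] 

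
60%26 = 8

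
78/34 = 2 + 5/17 = 2.29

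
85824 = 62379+23445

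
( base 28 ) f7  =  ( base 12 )2b7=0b110101011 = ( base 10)427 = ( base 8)653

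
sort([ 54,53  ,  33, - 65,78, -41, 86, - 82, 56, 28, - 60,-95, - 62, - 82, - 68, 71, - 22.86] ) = [ - 95, - 82, - 82, - 68, - 65,-62, - 60,-41,-22.86,28, 33,53, 54,56,71, 78, 86]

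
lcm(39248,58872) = 117744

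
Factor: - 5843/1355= - 5^( - 1)*271^(  -  1)*5843^1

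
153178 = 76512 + 76666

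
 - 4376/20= -1094/5  =  -218.80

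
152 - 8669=-8517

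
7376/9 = 7376/9 = 819.56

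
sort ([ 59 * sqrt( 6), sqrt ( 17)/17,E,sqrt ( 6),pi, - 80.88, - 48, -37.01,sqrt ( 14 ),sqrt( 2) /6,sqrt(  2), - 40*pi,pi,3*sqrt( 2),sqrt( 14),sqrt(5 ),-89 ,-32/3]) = [ - 40 * pi ,- 89, - 80.88, - 48, - 37.01,-32/3,sqrt(2)/6, sqrt( 17 )/17,sqrt( 2), sqrt( 5),sqrt( 6),E,pi, pi,sqrt(14),sqrt( 14),  3* sqrt(2 ) , 59*sqrt( 6)]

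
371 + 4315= 4686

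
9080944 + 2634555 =11715499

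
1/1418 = 1/1418 = 0.00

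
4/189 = 4/189= 0.02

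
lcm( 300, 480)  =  2400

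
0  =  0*( - 791 ) 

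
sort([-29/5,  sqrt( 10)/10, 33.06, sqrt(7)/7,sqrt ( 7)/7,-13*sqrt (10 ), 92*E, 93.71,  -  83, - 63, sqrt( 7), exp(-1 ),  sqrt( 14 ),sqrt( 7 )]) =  [-83, - 63,-13*sqrt( 10 ), - 29/5, sqrt(10) /10,exp( - 1) , sqrt( 7 ) /7,sqrt( 7) /7, sqrt(7), sqrt( 7),sqrt (14),33.06, 93.71, 92*E] 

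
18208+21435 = 39643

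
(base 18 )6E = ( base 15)82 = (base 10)122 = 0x7a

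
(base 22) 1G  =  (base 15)28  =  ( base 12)32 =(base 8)46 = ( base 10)38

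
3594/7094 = 1797/3547= 0.51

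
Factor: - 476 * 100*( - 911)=2^4*5^2*7^1  *  17^1 * 911^1= 43363600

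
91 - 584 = -493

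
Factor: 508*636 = 323088 = 2^4* 3^1*53^1 * 127^1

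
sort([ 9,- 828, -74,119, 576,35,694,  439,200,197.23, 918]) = [-828, - 74,9,  35,119 , 197.23,  200, 439,576,  694,  918]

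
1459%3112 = 1459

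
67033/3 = 22344+ 1/3 = 22344.33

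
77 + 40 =117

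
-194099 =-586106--392007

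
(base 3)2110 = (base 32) 22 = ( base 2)1000010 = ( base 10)66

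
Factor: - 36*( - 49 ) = 1764 =2^2 * 3^2 * 7^2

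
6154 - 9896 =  - 3742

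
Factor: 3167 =3167^1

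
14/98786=7/49393 =0.00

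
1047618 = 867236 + 180382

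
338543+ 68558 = 407101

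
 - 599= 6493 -7092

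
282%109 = 64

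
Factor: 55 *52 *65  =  185900  =  2^2*5^2 *11^1 *13^2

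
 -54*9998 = -539892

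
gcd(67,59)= 1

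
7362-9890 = -2528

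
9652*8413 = 81202276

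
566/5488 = 283/2744 = 0.10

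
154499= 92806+61693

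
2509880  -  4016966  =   - 1507086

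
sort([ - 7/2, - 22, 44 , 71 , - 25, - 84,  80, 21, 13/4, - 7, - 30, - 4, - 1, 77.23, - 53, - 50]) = [ - 84, - 53, - 50,- 30, - 25, - 22  , - 7, - 4, - 7/2, - 1,13/4, 21,44, 71,77.23, 80]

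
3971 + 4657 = 8628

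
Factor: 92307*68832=6353675424  =  2^5 * 3^3*29^1*239^1*1061^1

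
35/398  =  35/398 = 0.09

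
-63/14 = - 9/2 = - 4.50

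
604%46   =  6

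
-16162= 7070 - 23232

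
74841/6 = 12473 + 1/2 = 12473.50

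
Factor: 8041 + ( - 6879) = 2^1*7^1*83^1 =1162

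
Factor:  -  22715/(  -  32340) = 2^(-2)*3^( - 1 )*7^(-1 )*59^1 = 59/84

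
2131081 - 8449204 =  - 6318123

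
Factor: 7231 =7^1*1033^1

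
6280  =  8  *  785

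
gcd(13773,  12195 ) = 3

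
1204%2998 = 1204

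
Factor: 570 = 2^1*3^1*5^1*19^1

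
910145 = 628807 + 281338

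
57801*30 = 1734030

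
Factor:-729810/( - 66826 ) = 3^4*5^1*17^1*53^1*33413^( - 1 ) = 364905/33413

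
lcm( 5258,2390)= 26290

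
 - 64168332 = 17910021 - 82078353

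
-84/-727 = 84/727 = 0.12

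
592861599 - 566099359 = 26762240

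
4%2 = 0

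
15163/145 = 104 + 83/145 = 104.57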